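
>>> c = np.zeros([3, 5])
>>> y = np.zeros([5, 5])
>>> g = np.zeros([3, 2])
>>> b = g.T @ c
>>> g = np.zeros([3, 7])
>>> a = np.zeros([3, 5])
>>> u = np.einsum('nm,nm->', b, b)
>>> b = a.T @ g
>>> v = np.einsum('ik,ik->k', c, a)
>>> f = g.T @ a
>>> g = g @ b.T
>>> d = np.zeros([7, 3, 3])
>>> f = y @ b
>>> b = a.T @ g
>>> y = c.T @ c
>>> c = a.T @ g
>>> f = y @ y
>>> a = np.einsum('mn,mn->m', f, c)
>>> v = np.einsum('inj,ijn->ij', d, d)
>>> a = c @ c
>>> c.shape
(5, 5)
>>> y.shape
(5, 5)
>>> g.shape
(3, 5)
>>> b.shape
(5, 5)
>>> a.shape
(5, 5)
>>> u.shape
()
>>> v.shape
(7, 3)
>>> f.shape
(5, 5)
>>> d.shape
(7, 3, 3)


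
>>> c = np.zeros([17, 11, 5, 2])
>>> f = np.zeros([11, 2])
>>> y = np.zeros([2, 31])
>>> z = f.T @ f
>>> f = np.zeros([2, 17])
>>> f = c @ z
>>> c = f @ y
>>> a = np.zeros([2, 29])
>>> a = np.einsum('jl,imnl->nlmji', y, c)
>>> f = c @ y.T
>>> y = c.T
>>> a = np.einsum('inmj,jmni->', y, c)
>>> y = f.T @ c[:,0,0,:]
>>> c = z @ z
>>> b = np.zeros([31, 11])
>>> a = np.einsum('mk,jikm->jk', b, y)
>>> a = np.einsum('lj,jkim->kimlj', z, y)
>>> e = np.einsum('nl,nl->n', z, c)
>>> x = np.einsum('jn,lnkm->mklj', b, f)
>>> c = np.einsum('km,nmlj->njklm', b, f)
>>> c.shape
(17, 2, 31, 5, 11)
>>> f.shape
(17, 11, 5, 2)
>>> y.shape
(2, 5, 11, 31)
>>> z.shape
(2, 2)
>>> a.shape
(5, 11, 31, 2, 2)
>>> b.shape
(31, 11)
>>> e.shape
(2,)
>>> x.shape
(2, 5, 17, 31)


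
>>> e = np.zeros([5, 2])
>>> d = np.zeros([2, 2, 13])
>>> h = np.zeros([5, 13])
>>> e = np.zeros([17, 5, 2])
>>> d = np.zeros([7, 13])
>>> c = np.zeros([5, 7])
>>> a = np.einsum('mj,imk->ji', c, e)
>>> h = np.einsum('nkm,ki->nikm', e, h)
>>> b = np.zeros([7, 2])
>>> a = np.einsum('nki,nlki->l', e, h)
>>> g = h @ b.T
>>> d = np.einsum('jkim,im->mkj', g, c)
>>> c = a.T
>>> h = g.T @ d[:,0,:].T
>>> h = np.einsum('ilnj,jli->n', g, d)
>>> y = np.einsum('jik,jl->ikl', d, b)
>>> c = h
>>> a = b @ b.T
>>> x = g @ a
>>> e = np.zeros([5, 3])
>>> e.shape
(5, 3)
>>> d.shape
(7, 13, 17)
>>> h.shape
(5,)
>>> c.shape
(5,)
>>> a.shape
(7, 7)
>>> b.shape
(7, 2)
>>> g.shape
(17, 13, 5, 7)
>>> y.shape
(13, 17, 2)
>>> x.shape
(17, 13, 5, 7)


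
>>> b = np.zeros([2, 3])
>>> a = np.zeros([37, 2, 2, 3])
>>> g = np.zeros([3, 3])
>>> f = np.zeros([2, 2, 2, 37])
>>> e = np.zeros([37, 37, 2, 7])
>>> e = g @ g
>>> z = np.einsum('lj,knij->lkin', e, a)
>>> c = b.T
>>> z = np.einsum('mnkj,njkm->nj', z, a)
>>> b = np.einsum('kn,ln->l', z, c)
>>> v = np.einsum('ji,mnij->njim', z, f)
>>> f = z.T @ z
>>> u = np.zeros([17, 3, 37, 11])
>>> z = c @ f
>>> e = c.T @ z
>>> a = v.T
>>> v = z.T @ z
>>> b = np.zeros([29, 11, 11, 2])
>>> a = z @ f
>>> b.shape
(29, 11, 11, 2)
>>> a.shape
(3, 2)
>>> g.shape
(3, 3)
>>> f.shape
(2, 2)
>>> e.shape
(2, 2)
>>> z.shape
(3, 2)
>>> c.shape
(3, 2)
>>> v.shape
(2, 2)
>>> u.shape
(17, 3, 37, 11)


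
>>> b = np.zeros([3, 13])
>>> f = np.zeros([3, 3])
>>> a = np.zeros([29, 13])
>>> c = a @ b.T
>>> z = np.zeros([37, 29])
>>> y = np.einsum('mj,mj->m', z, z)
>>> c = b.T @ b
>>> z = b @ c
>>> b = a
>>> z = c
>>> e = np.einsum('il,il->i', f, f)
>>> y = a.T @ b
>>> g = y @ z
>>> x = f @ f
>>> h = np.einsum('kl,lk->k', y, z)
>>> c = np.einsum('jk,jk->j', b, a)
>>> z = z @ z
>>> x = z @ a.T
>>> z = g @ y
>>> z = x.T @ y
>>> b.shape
(29, 13)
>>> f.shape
(3, 3)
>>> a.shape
(29, 13)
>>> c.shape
(29,)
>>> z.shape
(29, 13)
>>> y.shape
(13, 13)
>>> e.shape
(3,)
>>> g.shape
(13, 13)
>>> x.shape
(13, 29)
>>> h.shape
(13,)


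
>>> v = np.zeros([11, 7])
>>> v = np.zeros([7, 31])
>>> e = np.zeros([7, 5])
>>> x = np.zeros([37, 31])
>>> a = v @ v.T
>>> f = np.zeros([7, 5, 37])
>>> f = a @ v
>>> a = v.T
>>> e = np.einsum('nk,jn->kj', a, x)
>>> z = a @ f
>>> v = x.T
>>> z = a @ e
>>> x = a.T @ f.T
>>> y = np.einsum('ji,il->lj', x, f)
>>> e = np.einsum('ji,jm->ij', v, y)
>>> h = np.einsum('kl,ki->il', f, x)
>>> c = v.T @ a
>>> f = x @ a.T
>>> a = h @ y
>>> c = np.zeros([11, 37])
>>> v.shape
(31, 37)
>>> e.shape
(37, 31)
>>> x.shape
(7, 7)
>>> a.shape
(7, 7)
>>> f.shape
(7, 31)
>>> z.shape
(31, 37)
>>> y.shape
(31, 7)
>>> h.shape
(7, 31)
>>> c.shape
(11, 37)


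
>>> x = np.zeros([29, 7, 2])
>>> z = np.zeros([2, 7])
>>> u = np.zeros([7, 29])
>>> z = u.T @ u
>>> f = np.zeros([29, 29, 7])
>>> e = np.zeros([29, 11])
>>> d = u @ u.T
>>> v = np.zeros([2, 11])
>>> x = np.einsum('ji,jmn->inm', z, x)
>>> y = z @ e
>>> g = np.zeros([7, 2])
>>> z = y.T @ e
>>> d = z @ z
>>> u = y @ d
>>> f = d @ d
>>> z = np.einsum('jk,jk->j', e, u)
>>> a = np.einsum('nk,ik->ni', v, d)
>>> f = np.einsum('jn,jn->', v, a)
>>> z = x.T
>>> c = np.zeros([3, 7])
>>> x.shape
(29, 2, 7)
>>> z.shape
(7, 2, 29)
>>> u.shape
(29, 11)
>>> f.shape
()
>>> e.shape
(29, 11)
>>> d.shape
(11, 11)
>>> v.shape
(2, 11)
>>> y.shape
(29, 11)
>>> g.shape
(7, 2)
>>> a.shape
(2, 11)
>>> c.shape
(3, 7)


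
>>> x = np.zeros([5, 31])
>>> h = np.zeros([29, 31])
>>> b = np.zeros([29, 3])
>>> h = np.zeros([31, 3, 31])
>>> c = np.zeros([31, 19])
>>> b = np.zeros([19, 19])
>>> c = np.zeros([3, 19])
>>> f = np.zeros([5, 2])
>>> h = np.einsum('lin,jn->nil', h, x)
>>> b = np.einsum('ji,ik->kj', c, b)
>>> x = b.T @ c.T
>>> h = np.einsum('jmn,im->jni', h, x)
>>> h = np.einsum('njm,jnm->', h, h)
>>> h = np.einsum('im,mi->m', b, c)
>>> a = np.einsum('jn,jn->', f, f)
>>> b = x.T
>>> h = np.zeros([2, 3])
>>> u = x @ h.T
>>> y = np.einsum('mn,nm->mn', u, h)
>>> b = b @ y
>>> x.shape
(3, 3)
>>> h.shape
(2, 3)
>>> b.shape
(3, 2)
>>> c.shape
(3, 19)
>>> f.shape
(5, 2)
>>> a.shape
()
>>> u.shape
(3, 2)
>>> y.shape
(3, 2)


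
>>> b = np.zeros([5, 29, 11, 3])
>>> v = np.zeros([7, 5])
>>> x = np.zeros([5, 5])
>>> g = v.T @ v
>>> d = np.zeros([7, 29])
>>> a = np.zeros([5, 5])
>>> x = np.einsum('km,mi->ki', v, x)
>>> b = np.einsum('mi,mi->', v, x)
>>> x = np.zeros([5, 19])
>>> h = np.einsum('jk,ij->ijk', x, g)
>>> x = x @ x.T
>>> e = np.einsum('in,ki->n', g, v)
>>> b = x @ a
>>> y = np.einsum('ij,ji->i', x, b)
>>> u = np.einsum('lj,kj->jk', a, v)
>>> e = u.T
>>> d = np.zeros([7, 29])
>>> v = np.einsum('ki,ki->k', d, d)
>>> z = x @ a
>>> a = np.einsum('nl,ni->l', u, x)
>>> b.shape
(5, 5)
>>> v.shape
(7,)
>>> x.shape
(5, 5)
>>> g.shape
(5, 5)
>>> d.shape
(7, 29)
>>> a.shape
(7,)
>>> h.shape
(5, 5, 19)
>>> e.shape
(7, 5)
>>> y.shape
(5,)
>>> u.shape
(5, 7)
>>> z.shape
(5, 5)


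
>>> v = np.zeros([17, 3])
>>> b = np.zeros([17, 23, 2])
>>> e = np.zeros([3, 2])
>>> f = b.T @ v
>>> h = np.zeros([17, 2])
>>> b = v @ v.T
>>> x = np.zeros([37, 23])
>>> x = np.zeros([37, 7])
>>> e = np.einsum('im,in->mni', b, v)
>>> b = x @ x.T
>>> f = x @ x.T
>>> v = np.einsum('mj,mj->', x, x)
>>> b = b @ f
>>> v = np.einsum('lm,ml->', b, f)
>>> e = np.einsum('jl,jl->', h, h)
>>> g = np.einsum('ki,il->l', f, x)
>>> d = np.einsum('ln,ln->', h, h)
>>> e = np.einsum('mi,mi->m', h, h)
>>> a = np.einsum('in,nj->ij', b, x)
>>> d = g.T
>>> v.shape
()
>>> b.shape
(37, 37)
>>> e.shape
(17,)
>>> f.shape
(37, 37)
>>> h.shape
(17, 2)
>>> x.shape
(37, 7)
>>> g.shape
(7,)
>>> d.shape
(7,)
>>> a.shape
(37, 7)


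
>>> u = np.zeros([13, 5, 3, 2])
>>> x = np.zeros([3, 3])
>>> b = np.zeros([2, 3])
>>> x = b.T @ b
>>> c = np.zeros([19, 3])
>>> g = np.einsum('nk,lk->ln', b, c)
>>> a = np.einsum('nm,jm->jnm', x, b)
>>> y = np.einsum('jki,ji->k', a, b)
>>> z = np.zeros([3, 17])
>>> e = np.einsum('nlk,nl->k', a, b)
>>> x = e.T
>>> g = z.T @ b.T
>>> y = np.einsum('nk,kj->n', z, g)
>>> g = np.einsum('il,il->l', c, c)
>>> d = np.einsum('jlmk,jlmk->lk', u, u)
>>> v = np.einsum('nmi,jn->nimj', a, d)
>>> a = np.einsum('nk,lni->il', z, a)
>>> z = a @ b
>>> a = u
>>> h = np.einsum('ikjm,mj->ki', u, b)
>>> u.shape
(13, 5, 3, 2)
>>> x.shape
(3,)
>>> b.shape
(2, 3)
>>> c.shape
(19, 3)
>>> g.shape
(3,)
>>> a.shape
(13, 5, 3, 2)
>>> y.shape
(3,)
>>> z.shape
(3, 3)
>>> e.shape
(3,)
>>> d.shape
(5, 2)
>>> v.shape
(2, 3, 3, 5)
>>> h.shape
(5, 13)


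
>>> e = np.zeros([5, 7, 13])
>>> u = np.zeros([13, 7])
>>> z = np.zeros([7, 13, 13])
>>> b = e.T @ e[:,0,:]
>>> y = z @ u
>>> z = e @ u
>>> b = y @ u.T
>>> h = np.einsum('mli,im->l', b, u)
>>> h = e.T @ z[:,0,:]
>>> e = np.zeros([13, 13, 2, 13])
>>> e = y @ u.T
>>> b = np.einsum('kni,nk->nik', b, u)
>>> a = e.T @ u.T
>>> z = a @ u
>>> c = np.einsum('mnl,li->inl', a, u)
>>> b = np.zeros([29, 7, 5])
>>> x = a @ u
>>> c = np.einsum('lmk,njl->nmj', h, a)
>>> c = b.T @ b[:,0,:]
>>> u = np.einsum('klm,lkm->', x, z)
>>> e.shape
(7, 13, 13)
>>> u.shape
()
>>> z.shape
(13, 13, 7)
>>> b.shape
(29, 7, 5)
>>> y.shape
(7, 13, 7)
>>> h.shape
(13, 7, 7)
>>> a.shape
(13, 13, 13)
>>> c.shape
(5, 7, 5)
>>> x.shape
(13, 13, 7)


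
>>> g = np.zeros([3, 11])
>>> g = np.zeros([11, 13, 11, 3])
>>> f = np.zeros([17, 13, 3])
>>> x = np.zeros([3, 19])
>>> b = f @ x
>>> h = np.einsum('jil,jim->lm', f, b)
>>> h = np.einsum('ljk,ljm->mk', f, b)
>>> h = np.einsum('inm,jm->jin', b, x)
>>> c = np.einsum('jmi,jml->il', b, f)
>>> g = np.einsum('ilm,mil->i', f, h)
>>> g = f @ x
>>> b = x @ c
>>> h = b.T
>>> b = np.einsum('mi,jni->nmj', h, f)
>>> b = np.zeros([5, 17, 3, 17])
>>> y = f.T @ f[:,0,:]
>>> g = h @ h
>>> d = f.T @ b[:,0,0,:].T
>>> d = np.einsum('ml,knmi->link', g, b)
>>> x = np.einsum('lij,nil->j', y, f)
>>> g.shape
(3, 3)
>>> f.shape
(17, 13, 3)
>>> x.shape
(3,)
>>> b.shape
(5, 17, 3, 17)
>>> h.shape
(3, 3)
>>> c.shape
(19, 3)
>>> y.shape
(3, 13, 3)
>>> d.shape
(3, 17, 17, 5)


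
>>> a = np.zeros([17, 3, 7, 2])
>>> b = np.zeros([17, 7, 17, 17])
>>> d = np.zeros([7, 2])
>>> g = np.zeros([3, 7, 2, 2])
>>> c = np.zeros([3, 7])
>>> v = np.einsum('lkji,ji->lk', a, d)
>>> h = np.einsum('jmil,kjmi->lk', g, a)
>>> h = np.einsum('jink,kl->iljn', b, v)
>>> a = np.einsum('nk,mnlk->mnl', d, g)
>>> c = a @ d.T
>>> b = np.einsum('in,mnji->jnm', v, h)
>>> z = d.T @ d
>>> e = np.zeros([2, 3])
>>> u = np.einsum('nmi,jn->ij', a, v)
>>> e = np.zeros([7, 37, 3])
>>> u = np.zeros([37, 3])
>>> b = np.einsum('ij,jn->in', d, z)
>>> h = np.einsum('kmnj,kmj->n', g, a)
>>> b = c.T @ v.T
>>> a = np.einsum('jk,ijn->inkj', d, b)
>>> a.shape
(7, 17, 2, 7)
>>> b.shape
(7, 7, 17)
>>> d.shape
(7, 2)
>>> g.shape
(3, 7, 2, 2)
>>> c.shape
(3, 7, 7)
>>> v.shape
(17, 3)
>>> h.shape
(2,)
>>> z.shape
(2, 2)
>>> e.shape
(7, 37, 3)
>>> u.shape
(37, 3)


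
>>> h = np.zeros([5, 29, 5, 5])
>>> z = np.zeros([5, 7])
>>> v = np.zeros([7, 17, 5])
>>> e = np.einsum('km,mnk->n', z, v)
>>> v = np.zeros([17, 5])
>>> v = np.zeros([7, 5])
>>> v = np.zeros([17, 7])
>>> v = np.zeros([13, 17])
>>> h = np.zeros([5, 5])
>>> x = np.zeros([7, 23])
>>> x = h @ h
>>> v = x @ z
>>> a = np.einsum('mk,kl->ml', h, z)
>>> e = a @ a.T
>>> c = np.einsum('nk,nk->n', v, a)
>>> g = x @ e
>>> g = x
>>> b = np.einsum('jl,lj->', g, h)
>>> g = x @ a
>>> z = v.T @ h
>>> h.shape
(5, 5)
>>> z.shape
(7, 5)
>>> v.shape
(5, 7)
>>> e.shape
(5, 5)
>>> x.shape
(5, 5)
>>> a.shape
(5, 7)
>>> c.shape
(5,)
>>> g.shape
(5, 7)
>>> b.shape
()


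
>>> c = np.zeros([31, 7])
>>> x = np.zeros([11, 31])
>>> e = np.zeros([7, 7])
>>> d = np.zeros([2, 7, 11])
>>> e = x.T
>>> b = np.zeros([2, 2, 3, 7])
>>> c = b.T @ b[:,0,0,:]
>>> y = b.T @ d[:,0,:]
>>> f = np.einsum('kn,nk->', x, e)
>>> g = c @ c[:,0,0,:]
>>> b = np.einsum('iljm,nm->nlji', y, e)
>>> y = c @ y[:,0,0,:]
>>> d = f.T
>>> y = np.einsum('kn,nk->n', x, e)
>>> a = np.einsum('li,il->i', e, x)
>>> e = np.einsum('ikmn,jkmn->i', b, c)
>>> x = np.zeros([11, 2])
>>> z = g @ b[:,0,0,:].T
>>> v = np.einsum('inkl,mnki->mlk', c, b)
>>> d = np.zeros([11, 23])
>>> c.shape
(7, 3, 2, 7)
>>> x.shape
(11, 2)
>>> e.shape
(31,)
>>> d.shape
(11, 23)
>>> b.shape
(31, 3, 2, 7)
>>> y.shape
(31,)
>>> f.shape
()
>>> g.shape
(7, 3, 2, 7)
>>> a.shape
(11,)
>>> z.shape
(7, 3, 2, 31)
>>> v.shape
(31, 7, 2)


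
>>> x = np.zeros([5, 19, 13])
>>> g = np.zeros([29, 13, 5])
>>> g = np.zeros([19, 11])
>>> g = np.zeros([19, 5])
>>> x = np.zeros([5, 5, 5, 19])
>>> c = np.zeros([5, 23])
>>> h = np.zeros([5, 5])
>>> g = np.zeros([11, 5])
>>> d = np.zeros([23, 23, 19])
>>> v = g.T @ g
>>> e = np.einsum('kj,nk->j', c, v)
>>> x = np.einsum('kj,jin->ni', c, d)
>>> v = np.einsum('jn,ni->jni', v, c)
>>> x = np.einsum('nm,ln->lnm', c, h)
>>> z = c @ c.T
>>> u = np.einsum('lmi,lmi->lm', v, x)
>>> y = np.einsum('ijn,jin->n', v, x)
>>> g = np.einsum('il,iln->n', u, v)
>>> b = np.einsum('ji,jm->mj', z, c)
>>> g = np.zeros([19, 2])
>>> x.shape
(5, 5, 23)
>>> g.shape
(19, 2)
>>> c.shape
(5, 23)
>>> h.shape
(5, 5)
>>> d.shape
(23, 23, 19)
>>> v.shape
(5, 5, 23)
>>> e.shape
(23,)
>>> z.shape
(5, 5)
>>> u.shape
(5, 5)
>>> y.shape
(23,)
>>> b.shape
(23, 5)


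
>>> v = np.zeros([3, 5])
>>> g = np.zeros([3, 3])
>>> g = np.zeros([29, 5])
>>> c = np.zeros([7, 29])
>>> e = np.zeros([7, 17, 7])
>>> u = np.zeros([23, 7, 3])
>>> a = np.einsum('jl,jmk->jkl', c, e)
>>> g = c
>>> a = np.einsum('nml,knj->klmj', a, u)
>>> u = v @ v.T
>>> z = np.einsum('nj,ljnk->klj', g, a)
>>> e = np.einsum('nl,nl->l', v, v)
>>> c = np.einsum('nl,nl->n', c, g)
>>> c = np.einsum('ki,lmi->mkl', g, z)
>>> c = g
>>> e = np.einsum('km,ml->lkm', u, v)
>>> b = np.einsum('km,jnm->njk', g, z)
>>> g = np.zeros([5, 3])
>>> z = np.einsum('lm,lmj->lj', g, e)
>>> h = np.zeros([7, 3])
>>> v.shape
(3, 5)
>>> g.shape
(5, 3)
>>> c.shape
(7, 29)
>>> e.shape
(5, 3, 3)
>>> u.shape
(3, 3)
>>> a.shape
(23, 29, 7, 3)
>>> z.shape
(5, 3)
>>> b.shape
(23, 3, 7)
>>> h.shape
(7, 3)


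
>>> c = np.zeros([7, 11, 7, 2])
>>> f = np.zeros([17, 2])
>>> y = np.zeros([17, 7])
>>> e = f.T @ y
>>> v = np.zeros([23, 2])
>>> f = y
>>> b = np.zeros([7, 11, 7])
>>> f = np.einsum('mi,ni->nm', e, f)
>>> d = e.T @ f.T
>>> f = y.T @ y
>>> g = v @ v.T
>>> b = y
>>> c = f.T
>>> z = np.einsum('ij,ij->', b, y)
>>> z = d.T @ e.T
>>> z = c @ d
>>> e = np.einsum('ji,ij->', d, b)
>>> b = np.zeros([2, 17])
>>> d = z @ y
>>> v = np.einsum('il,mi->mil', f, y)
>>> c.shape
(7, 7)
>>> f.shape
(7, 7)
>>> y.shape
(17, 7)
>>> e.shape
()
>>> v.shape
(17, 7, 7)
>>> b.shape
(2, 17)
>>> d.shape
(7, 7)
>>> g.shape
(23, 23)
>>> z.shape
(7, 17)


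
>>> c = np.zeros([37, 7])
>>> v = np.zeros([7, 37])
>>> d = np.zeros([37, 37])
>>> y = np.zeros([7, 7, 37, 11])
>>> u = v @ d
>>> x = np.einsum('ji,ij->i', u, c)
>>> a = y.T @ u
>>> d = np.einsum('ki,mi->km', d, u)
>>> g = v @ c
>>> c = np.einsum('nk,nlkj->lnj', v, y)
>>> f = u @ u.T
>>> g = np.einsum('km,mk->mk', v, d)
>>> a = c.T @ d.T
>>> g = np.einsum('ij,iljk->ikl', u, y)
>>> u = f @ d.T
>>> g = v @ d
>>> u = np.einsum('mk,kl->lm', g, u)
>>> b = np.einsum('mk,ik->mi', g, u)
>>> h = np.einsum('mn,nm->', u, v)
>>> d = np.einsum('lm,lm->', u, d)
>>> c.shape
(7, 7, 11)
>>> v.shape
(7, 37)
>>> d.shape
()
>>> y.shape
(7, 7, 37, 11)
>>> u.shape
(37, 7)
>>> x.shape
(37,)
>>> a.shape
(11, 7, 37)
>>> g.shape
(7, 7)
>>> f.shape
(7, 7)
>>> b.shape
(7, 37)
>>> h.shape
()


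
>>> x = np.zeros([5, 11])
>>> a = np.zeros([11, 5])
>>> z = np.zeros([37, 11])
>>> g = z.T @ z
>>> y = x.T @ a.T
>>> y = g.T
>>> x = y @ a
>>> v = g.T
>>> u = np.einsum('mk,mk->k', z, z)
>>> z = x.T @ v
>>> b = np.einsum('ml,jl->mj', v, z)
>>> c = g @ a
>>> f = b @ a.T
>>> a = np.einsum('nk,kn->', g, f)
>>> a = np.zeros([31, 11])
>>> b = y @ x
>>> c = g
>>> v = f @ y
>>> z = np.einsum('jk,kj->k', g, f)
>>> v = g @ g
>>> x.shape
(11, 5)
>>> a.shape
(31, 11)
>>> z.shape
(11,)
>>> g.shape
(11, 11)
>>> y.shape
(11, 11)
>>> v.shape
(11, 11)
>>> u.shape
(11,)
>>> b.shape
(11, 5)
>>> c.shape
(11, 11)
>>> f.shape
(11, 11)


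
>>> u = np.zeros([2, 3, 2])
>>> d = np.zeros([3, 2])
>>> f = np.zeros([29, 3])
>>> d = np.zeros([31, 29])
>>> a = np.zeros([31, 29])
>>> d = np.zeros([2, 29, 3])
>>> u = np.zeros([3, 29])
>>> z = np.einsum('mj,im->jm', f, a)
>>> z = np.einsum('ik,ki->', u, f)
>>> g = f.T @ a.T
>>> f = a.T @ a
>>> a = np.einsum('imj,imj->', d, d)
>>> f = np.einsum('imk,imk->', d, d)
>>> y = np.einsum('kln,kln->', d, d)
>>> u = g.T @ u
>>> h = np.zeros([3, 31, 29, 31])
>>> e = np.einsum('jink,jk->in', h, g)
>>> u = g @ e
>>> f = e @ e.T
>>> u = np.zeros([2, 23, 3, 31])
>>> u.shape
(2, 23, 3, 31)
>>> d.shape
(2, 29, 3)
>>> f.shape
(31, 31)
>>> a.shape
()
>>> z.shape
()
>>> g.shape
(3, 31)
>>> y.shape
()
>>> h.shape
(3, 31, 29, 31)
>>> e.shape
(31, 29)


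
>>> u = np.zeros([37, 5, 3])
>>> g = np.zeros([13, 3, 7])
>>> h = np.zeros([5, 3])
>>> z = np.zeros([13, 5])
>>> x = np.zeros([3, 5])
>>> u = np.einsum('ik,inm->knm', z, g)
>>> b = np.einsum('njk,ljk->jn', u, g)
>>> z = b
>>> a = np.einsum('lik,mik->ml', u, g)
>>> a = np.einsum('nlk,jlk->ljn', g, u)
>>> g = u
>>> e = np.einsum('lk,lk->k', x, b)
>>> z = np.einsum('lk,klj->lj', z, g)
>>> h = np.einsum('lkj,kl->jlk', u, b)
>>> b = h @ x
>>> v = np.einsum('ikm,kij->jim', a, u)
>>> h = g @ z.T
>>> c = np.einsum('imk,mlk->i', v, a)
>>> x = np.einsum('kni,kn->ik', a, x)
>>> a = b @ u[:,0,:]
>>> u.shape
(5, 3, 7)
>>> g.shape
(5, 3, 7)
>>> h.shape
(5, 3, 3)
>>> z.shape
(3, 7)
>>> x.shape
(13, 3)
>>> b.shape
(7, 5, 5)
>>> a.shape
(7, 5, 7)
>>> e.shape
(5,)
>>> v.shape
(7, 3, 13)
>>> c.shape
(7,)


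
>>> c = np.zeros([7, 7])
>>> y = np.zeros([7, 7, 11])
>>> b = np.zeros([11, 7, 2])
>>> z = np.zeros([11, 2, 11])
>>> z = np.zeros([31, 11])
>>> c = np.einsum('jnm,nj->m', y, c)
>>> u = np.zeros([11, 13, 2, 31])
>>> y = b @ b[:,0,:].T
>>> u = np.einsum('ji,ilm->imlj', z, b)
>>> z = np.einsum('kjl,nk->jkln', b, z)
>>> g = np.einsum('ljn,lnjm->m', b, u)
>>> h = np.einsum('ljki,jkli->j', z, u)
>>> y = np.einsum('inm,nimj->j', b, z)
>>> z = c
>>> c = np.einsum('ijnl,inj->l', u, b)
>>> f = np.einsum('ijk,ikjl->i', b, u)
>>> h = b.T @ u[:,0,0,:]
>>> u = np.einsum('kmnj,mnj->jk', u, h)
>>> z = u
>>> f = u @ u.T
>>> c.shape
(31,)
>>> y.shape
(31,)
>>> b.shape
(11, 7, 2)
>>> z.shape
(31, 11)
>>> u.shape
(31, 11)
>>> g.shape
(31,)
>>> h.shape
(2, 7, 31)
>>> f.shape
(31, 31)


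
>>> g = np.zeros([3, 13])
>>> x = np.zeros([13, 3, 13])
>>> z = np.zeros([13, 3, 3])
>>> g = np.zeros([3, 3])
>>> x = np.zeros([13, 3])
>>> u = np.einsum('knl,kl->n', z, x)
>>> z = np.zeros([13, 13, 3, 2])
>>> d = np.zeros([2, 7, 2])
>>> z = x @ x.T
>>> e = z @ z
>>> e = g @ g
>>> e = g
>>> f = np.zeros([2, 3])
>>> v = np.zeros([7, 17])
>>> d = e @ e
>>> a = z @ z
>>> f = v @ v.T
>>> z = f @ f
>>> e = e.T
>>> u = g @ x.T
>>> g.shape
(3, 3)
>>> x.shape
(13, 3)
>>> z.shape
(7, 7)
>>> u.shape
(3, 13)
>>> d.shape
(3, 3)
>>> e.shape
(3, 3)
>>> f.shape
(7, 7)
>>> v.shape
(7, 17)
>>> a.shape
(13, 13)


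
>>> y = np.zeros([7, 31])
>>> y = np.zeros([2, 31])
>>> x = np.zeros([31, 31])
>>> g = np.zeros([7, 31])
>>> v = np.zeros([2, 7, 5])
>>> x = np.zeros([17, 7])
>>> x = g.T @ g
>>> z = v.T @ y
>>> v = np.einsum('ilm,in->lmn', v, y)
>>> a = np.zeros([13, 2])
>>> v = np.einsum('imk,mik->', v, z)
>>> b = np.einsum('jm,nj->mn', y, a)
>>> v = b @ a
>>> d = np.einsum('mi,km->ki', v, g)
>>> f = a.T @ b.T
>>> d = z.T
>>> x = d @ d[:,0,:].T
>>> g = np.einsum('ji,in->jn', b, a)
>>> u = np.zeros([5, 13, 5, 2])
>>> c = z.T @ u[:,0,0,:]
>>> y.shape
(2, 31)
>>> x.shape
(31, 7, 31)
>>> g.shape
(31, 2)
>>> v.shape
(31, 2)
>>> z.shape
(5, 7, 31)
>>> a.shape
(13, 2)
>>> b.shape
(31, 13)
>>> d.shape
(31, 7, 5)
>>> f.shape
(2, 31)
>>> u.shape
(5, 13, 5, 2)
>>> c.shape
(31, 7, 2)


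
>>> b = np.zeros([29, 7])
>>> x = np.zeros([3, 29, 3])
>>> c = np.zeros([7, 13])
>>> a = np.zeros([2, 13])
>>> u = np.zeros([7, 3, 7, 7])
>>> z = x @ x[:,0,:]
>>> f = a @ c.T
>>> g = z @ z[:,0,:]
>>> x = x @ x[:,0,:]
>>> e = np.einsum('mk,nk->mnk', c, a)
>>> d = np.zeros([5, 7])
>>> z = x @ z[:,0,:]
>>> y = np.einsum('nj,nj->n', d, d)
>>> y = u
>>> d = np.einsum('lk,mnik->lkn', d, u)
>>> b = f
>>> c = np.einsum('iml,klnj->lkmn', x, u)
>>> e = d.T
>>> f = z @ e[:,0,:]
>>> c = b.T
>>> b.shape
(2, 7)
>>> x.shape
(3, 29, 3)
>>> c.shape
(7, 2)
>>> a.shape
(2, 13)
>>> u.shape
(7, 3, 7, 7)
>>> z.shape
(3, 29, 3)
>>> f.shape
(3, 29, 5)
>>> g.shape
(3, 29, 3)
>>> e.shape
(3, 7, 5)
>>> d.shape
(5, 7, 3)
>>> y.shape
(7, 3, 7, 7)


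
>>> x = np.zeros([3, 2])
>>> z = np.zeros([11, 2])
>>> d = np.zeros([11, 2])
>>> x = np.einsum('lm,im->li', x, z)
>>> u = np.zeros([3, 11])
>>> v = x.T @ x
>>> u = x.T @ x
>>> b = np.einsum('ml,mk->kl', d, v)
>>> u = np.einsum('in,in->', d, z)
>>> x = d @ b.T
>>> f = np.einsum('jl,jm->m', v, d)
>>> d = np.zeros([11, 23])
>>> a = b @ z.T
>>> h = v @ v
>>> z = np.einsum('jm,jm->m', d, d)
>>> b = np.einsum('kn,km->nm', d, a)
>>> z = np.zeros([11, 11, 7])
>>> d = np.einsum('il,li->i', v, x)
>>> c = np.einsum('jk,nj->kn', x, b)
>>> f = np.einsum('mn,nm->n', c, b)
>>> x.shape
(11, 11)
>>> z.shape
(11, 11, 7)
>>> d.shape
(11,)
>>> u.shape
()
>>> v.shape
(11, 11)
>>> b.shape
(23, 11)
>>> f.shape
(23,)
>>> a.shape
(11, 11)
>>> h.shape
(11, 11)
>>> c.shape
(11, 23)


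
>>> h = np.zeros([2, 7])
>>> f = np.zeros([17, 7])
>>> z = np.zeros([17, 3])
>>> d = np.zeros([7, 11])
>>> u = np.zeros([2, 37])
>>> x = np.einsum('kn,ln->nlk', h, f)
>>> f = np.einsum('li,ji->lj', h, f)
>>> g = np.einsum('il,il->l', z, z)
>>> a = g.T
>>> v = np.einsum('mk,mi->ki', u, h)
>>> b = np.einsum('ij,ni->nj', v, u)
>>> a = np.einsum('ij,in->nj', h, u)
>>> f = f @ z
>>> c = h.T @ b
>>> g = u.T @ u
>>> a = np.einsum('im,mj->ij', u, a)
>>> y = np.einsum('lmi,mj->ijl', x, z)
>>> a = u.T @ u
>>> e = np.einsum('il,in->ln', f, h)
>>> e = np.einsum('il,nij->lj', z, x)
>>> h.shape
(2, 7)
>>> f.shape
(2, 3)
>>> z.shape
(17, 3)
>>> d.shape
(7, 11)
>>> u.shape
(2, 37)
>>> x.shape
(7, 17, 2)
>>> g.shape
(37, 37)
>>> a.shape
(37, 37)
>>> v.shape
(37, 7)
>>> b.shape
(2, 7)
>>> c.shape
(7, 7)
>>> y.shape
(2, 3, 7)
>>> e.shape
(3, 2)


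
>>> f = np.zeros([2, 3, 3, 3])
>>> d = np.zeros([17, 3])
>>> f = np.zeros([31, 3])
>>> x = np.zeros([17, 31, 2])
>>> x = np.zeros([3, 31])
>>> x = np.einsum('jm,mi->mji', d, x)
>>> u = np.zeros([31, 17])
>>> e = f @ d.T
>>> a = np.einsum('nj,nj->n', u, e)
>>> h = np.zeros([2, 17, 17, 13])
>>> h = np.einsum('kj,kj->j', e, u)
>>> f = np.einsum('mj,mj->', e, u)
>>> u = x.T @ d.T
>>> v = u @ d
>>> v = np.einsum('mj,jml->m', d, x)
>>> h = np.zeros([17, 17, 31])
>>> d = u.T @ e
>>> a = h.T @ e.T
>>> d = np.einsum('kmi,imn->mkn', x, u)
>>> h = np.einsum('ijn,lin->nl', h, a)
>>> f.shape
()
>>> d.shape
(17, 3, 17)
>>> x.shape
(3, 17, 31)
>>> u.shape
(31, 17, 17)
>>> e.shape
(31, 17)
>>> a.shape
(31, 17, 31)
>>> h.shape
(31, 31)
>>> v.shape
(17,)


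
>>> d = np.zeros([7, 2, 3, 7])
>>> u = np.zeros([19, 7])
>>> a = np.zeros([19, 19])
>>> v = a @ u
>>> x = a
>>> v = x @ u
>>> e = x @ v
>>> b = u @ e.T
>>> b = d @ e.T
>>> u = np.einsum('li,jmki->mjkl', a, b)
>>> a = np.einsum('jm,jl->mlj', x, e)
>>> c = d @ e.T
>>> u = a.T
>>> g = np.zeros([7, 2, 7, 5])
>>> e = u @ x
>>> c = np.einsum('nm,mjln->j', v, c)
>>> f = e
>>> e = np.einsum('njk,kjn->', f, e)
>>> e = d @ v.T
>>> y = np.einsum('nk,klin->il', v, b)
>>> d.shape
(7, 2, 3, 7)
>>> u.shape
(19, 7, 19)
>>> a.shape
(19, 7, 19)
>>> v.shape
(19, 7)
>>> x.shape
(19, 19)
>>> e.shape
(7, 2, 3, 19)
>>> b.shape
(7, 2, 3, 19)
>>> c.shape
(2,)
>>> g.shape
(7, 2, 7, 5)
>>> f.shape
(19, 7, 19)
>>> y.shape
(3, 2)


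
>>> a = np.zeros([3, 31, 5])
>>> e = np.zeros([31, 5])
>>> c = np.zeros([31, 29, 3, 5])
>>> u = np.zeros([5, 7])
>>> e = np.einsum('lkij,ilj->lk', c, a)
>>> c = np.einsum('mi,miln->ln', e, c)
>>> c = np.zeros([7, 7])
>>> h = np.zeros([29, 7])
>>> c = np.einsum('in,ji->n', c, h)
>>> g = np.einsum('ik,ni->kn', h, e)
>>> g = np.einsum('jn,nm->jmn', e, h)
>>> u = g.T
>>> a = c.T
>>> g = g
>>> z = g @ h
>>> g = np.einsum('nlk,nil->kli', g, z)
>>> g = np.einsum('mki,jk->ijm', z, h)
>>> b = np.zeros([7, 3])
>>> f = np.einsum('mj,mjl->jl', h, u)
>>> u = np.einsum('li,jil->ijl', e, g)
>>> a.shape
(7,)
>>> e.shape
(31, 29)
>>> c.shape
(7,)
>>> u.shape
(29, 7, 31)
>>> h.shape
(29, 7)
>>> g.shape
(7, 29, 31)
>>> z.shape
(31, 7, 7)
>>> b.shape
(7, 3)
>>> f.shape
(7, 31)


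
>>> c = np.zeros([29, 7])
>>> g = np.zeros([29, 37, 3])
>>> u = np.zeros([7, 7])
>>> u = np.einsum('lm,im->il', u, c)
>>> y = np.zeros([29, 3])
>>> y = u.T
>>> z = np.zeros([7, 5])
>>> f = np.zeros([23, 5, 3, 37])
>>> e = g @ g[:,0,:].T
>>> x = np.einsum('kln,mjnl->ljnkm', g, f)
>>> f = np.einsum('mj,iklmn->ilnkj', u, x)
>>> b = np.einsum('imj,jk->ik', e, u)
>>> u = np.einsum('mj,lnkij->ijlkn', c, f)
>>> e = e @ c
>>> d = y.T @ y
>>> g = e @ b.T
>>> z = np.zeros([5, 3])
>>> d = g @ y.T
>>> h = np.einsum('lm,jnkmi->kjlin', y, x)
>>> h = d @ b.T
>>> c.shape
(29, 7)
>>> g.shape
(29, 37, 29)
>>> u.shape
(5, 7, 37, 23, 3)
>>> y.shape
(7, 29)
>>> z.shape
(5, 3)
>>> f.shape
(37, 3, 23, 5, 7)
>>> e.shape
(29, 37, 7)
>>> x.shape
(37, 5, 3, 29, 23)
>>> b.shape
(29, 7)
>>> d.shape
(29, 37, 7)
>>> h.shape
(29, 37, 29)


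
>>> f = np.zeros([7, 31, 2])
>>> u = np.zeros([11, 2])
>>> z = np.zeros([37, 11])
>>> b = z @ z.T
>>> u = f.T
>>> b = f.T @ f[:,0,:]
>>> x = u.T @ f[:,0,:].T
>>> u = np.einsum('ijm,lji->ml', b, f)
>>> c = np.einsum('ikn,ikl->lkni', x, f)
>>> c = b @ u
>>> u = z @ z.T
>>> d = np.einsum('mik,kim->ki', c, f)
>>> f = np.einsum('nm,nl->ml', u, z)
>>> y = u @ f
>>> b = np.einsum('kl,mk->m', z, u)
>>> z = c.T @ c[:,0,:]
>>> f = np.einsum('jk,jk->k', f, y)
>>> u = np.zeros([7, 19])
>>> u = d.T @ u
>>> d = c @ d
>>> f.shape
(11,)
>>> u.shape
(31, 19)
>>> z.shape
(7, 31, 7)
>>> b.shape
(37,)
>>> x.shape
(7, 31, 7)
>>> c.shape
(2, 31, 7)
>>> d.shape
(2, 31, 31)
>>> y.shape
(37, 11)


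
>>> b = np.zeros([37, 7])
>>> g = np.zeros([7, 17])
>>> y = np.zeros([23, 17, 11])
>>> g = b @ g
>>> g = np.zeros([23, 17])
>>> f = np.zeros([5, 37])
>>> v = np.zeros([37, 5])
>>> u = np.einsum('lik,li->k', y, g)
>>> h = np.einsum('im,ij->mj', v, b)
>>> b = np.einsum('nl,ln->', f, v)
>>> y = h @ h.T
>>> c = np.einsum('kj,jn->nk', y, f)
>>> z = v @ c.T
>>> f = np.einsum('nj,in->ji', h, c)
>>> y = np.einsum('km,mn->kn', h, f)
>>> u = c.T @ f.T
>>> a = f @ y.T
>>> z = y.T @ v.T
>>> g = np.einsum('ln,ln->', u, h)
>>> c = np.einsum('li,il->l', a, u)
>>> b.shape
()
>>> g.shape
()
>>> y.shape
(5, 37)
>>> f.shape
(7, 37)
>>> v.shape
(37, 5)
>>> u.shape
(5, 7)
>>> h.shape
(5, 7)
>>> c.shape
(7,)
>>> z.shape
(37, 37)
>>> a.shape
(7, 5)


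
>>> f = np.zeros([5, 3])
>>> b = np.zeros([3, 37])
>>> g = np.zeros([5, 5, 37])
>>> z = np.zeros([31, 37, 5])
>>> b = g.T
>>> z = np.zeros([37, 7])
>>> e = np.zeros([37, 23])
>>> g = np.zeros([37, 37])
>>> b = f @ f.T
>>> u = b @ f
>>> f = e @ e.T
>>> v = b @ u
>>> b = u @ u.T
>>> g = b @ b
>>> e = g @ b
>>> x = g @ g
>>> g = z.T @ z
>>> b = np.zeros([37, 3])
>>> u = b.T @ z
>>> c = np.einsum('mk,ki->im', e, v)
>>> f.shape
(37, 37)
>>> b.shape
(37, 3)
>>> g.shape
(7, 7)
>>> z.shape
(37, 7)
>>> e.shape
(5, 5)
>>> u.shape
(3, 7)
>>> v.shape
(5, 3)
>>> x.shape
(5, 5)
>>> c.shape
(3, 5)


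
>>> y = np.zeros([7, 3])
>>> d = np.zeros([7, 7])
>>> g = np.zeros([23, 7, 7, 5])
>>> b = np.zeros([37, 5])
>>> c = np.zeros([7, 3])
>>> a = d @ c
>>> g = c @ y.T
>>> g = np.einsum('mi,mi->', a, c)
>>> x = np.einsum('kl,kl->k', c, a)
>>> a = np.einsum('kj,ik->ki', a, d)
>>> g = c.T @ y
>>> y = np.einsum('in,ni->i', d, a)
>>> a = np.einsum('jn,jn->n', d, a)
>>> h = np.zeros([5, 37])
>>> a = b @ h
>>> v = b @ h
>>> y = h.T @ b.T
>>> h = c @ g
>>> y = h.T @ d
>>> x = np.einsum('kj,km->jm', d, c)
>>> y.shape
(3, 7)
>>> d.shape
(7, 7)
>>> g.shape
(3, 3)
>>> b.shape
(37, 5)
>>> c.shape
(7, 3)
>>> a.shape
(37, 37)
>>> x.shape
(7, 3)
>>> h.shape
(7, 3)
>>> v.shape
(37, 37)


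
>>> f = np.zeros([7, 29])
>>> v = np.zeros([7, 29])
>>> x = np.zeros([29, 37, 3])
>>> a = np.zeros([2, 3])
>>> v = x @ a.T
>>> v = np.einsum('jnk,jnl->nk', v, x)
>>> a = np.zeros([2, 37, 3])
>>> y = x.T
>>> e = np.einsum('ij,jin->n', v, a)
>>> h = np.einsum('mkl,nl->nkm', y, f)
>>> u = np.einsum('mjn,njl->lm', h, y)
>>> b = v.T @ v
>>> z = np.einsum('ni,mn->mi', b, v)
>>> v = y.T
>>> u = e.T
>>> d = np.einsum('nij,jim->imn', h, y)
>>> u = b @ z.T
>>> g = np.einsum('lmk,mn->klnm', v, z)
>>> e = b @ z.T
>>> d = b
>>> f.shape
(7, 29)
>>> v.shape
(29, 37, 3)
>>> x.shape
(29, 37, 3)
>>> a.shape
(2, 37, 3)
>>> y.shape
(3, 37, 29)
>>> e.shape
(2, 37)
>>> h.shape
(7, 37, 3)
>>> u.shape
(2, 37)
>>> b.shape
(2, 2)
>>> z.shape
(37, 2)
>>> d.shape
(2, 2)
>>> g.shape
(3, 29, 2, 37)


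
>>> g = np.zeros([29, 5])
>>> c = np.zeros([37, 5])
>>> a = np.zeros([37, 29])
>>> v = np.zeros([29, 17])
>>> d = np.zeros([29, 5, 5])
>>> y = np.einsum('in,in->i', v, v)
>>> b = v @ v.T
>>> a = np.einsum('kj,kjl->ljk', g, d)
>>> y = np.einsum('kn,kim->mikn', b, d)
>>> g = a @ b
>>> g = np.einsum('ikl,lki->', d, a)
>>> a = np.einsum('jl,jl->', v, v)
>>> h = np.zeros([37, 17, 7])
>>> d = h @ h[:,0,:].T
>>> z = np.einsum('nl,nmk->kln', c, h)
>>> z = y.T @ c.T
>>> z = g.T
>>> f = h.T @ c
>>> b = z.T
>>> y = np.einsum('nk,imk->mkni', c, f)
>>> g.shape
()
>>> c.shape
(37, 5)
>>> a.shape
()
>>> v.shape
(29, 17)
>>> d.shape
(37, 17, 37)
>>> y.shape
(17, 5, 37, 7)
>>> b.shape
()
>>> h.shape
(37, 17, 7)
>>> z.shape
()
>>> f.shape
(7, 17, 5)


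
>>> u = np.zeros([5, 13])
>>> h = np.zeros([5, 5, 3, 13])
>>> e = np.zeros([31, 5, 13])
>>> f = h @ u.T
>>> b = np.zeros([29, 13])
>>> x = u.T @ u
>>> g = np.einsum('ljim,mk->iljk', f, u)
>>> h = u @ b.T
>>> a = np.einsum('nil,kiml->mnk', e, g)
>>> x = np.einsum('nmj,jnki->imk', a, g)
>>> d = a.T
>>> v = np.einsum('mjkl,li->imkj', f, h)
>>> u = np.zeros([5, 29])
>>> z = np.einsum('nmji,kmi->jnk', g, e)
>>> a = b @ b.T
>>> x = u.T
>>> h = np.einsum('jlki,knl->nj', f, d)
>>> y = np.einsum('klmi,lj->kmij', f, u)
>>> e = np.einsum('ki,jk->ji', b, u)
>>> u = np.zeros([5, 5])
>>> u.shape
(5, 5)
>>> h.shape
(31, 5)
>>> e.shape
(5, 13)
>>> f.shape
(5, 5, 3, 5)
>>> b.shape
(29, 13)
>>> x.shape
(29, 5)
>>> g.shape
(3, 5, 5, 13)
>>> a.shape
(29, 29)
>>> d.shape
(3, 31, 5)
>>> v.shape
(29, 5, 3, 5)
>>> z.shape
(5, 3, 31)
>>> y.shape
(5, 3, 5, 29)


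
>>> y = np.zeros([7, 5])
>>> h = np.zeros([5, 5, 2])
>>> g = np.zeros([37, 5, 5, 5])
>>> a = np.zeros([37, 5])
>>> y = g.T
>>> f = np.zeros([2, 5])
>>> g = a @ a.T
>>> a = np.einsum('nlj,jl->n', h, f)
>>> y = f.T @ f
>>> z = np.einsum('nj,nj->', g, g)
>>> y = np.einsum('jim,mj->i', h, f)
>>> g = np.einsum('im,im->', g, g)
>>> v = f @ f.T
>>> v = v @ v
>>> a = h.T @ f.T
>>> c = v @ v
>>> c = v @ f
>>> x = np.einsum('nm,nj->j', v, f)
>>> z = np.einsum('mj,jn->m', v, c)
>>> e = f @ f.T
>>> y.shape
(5,)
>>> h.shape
(5, 5, 2)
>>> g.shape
()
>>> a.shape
(2, 5, 2)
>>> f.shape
(2, 5)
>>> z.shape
(2,)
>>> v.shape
(2, 2)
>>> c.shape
(2, 5)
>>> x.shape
(5,)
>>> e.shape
(2, 2)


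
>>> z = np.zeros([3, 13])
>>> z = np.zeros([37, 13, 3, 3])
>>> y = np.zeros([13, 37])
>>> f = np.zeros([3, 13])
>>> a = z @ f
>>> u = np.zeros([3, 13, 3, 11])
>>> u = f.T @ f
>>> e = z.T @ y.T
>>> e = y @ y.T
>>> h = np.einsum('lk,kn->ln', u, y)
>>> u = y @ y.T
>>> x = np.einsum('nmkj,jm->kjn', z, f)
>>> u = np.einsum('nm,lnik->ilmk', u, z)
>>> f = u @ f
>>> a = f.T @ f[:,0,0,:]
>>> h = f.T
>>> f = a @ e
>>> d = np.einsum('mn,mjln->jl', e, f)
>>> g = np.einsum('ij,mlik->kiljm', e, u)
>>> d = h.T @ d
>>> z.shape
(37, 13, 3, 3)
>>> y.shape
(13, 37)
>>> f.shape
(13, 13, 37, 13)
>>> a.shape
(13, 13, 37, 13)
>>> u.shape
(3, 37, 13, 3)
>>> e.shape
(13, 13)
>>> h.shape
(13, 13, 37, 3)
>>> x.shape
(3, 3, 37)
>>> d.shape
(3, 37, 13, 37)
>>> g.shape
(3, 13, 37, 13, 3)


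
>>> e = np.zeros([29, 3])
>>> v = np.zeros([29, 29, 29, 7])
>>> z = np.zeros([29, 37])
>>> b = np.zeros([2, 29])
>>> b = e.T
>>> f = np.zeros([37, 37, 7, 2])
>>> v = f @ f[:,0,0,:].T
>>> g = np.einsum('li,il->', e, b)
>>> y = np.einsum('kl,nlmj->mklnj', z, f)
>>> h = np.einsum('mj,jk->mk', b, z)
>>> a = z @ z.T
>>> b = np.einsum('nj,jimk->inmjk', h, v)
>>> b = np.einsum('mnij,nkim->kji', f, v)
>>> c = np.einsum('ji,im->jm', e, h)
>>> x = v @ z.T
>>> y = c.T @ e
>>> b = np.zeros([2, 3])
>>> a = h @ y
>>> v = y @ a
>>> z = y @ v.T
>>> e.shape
(29, 3)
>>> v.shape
(37, 3)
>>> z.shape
(37, 37)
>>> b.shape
(2, 3)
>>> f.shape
(37, 37, 7, 2)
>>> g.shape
()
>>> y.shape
(37, 3)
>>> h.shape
(3, 37)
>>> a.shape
(3, 3)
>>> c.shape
(29, 37)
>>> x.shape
(37, 37, 7, 29)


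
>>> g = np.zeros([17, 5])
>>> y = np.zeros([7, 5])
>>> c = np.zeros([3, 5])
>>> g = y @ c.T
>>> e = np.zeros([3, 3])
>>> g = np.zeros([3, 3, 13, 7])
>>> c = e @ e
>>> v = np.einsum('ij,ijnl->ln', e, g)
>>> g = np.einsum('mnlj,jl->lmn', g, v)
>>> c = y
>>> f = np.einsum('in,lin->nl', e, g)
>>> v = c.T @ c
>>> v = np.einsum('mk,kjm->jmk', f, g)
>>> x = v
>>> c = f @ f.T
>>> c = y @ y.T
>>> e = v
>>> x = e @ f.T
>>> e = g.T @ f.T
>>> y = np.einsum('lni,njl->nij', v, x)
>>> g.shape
(13, 3, 3)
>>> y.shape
(3, 13, 3)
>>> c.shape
(7, 7)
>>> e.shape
(3, 3, 3)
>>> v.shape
(3, 3, 13)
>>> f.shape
(3, 13)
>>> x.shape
(3, 3, 3)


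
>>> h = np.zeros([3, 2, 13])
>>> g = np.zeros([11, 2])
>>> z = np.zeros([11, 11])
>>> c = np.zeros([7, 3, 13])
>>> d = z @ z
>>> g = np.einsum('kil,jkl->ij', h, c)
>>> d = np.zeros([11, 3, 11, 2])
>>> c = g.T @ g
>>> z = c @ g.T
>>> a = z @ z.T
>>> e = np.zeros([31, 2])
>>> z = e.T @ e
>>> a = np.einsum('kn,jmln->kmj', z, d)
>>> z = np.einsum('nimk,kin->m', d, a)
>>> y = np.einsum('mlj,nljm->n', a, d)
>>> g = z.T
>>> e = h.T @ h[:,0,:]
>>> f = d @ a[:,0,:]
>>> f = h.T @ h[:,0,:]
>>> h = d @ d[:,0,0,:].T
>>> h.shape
(11, 3, 11, 11)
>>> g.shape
(11,)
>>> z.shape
(11,)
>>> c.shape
(7, 7)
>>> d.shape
(11, 3, 11, 2)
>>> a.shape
(2, 3, 11)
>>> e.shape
(13, 2, 13)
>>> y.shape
(11,)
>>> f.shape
(13, 2, 13)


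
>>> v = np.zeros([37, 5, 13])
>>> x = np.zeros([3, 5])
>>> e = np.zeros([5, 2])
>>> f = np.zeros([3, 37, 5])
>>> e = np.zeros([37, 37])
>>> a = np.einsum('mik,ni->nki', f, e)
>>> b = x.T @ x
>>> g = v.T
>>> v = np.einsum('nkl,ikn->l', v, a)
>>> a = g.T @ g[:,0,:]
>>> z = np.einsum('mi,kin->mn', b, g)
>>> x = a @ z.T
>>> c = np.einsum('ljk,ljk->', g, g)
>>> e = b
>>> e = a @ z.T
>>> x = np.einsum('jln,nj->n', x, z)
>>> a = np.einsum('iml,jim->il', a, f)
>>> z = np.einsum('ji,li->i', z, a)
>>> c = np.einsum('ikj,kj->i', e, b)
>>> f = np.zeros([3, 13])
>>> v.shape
(13,)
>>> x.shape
(5,)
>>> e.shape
(37, 5, 5)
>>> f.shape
(3, 13)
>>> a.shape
(37, 37)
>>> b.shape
(5, 5)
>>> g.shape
(13, 5, 37)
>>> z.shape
(37,)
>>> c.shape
(37,)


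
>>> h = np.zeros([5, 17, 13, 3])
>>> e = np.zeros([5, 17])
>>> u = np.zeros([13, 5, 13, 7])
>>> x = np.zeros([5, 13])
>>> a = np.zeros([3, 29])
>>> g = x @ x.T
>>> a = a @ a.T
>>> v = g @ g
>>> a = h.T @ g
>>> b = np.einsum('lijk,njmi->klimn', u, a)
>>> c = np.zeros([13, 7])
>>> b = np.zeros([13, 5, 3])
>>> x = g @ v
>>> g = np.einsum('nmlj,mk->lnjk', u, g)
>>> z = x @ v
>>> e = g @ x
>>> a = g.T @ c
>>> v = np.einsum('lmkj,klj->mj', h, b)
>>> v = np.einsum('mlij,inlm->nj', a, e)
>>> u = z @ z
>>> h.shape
(5, 17, 13, 3)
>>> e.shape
(13, 13, 7, 5)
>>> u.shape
(5, 5)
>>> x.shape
(5, 5)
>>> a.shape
(5, 7, 13, 7)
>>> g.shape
(13, 13, 7, 5)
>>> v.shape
(13, 7)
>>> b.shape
(13, 5, 3)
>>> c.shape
(13, 7)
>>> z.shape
(5, 5)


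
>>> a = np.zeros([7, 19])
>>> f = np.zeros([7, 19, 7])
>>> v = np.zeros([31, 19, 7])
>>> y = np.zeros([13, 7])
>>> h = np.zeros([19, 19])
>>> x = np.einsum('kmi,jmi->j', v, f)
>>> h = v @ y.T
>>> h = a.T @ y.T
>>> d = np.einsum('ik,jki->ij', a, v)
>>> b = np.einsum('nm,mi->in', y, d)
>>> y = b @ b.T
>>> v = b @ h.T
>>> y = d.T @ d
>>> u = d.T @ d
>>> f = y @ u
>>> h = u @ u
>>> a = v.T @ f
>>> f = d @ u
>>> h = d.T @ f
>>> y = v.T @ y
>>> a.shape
(19, 31)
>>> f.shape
(7, 31)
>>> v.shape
(31, 19)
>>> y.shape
(19, 31)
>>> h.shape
(31, 31)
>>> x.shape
(7,)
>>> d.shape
(7, 31)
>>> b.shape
(31, 13)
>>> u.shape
(31, 31)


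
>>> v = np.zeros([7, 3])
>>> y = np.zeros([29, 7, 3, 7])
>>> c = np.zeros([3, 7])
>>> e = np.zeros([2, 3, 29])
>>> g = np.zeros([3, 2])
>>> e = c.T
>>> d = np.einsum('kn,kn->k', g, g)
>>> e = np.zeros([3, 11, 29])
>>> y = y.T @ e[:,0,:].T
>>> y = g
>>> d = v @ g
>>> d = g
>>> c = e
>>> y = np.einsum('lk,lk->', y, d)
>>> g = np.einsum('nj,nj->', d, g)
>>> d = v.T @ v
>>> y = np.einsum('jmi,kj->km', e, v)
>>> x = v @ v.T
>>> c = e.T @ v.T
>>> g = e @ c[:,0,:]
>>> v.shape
(7, 3)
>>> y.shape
(7, 11)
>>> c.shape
(29, 11, 7)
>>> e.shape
(3, 11, 29)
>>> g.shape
(3, 11, 7)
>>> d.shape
(3, 3)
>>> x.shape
(7, 7)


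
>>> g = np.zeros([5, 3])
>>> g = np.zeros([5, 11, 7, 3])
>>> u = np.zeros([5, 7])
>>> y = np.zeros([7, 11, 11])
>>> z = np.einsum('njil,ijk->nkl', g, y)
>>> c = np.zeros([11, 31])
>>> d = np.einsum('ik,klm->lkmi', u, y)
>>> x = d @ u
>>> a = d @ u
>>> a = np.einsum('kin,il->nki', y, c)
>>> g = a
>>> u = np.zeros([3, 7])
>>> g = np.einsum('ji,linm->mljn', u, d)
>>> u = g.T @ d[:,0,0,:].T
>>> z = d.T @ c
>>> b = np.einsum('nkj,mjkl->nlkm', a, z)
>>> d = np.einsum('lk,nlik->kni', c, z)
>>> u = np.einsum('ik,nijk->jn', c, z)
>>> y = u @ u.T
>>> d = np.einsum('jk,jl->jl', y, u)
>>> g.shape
(5, 11, 3, 11)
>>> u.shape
(7, 5)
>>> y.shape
(7, 7)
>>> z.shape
(5, 11, 7, 31)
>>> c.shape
(11, 31)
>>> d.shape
(7, 5)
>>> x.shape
(11, 7, 11, 7)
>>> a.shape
(11, 7, 11)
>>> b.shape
(11, 31, 7, 5)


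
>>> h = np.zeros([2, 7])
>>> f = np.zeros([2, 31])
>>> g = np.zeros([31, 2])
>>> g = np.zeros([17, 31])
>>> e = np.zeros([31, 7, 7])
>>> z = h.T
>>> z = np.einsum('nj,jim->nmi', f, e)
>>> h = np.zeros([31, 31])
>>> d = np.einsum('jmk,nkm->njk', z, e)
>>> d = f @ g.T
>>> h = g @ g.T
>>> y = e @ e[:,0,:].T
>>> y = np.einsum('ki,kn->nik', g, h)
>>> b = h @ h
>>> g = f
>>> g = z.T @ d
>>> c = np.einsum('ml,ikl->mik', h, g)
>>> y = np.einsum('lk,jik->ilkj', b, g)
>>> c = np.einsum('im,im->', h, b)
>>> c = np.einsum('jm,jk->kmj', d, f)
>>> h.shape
(17, 17)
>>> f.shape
(2, 31)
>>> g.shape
(7, 7, 17)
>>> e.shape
(31, 7, 7)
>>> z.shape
(2, 7, 7)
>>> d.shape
(2, 17)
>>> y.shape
(7, 17, 17, 7)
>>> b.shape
(17, 17)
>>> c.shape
(31, 17, 2)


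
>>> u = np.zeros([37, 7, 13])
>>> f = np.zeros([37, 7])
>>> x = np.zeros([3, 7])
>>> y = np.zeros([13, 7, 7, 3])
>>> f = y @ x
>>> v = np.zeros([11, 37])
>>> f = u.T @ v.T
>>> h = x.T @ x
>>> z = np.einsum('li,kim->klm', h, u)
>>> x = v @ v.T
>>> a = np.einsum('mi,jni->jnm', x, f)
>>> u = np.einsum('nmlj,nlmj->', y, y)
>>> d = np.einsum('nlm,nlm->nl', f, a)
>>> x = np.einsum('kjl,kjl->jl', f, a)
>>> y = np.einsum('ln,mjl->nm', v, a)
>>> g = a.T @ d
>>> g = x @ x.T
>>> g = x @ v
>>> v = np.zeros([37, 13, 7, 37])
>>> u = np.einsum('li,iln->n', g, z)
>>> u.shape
(13,)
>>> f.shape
(13, 7, 11)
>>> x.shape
(7, 11)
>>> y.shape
(37, 13)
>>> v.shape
(37, 13, 7, 37)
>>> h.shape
(7, 7)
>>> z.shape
(37, 7, 13)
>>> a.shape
(13, 7, 11)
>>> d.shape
(13, 7)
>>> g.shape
(7, 37)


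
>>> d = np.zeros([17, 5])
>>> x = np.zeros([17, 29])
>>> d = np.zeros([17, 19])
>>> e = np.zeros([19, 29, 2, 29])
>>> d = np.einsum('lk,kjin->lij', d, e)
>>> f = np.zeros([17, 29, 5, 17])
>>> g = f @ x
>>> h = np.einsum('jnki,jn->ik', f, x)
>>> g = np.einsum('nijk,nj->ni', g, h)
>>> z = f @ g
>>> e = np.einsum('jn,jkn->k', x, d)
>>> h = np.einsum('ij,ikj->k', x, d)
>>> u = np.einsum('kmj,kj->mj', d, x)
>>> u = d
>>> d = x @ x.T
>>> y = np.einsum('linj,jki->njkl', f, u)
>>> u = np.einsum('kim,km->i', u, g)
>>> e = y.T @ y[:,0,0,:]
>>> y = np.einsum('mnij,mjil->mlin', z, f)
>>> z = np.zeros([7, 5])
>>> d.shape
(17, 17)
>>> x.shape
(17, 29)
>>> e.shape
(17, 2, 17, 17)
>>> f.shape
(17, 29, 5, 17)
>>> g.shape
(17, 29)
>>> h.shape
(2,)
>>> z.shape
(7, 5)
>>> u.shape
(2,)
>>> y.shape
(17, 17, 5, 29)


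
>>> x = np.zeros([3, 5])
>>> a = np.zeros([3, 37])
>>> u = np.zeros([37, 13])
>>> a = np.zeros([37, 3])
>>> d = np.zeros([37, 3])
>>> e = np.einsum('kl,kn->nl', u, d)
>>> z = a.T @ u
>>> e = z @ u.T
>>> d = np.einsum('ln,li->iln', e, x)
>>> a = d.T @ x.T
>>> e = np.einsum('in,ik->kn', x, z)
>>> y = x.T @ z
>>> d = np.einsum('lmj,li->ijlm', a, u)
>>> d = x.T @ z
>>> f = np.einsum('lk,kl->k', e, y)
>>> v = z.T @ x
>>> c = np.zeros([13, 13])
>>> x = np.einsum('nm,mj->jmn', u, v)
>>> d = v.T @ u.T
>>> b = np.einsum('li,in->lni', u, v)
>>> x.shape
(5, 13, 37)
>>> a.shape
(37, 3, 3)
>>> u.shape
(37, 13)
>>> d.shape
(5, 37)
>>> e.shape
(13, 5)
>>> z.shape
(3, 13)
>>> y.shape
(5, 13)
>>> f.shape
(5,)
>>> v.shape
(13, 5)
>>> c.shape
(13, 13)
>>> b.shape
(37, 5, 13)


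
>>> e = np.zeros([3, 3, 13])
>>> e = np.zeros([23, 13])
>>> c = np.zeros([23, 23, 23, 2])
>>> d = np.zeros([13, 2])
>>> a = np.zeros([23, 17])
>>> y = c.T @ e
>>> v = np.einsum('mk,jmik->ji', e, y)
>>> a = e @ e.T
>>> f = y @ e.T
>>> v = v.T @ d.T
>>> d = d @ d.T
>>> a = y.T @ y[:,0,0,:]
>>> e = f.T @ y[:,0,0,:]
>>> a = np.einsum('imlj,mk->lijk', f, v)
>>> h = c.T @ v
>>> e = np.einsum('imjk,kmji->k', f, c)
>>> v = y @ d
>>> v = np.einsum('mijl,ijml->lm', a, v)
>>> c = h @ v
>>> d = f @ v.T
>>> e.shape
(23,)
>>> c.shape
(2, 23, 23, 23)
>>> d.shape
(2, 23, 23, 13)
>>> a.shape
(23, 2, 23, 13)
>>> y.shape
(2, 23, 23, 13)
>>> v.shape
(13, 23)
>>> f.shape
(2, 23, 23, 23)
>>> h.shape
(2, 23, 23, 13)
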